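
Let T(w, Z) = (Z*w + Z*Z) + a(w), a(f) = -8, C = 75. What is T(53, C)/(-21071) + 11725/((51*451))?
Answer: 26431883/484654071 ≈ 0.054538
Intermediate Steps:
T(w, Z) = -8 + Z² + Z*w (T(w, Z) = (Z*w + Z*Z) - 8 = (Z*w + Z²) - 8 = (Z² + Z*w) - 8 = -8 + Z² + Z*w)
T(53, C)/(-21071) + 11725/((51*451)) = (-8 + 75² + 75*53)/(-21071) + 11725/((51*451)) = (-8 + 5625 + 3975)*(-1/21071) + 11725/23001 = 9592*(-1/21071) + 11725*(1/23001) = -9592/21071 + 11725/23001 = 26431883/484654071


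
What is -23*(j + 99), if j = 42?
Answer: -3243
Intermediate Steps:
-23*(j + 99) = -23*(42 + 99) = -23*141 = -3243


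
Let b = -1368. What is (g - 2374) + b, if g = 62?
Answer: -3680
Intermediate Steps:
(g - 2374) + b = (62 - 2374) - 1368 = -2312 - 1368 = -3680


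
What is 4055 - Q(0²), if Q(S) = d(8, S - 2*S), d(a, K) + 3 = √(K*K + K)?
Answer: 4058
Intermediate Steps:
d(a, K) = -3 + √(K + K²) (d(a, K) = -3 + √(K*K + K) = -3 + √(K² + K) = -3 + √(K + K²))
Q(S) = -3 + √(-S*(1 - S)) (Q(S) = -3 + √((S - 2*S)*(1 + (S - 2*S))) = -3 + √((-S)*(1 - S)) = -3 + √(-S*(1 - S)))
4055 - Q(0²) = 4055 - (-3 + √(0²*(-1 + 0²))) = 4055 - (-3 + √(0*(-1 + 0))) = 4055 - (-3 + √(0*(-1))) = 4055 - (-3 + √0) = 4055 - (-3 + 0) = 4055 - 1*(-3) = 4055 + 3 = 4058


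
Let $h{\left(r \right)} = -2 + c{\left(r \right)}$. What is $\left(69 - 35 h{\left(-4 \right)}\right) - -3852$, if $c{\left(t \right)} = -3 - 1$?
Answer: $4131$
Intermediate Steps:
$c{\left(t \right)} = -4$
$h{\left(r \right)} = -6$ ($h{\left(r \right)} = -2 - 4 = -6$)
$\left(69 - 35 h{\left(-4 \right)}\right) - -3852 = \left(69 - -210\right) - -3852 = \left(69 + 210\right) + 3852 = 279 + 3852 = 4131$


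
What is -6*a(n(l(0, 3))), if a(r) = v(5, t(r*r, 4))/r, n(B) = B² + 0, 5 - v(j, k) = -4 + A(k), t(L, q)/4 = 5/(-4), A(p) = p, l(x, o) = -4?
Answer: -21/4 ≈ -5.2500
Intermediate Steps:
t(L, q) = -5 (t(L, q) = 4*(5/(-4)) = 4*(5*(-¼)) = 4*(-5/4) = -5)
v(j, k) = 9 - k (v(j, k) = 5 - (-4 + k) = 5 + (4 - k) = 9 - k)
n(B) = B²
a(r) = 14/r (a(r) = (9 - 1*(-5))/r = (9 + 5)/r = 14/r)
-6*a(n(l(0, 3))) = -84/((-4)²) = -84/16 = -6*7/8 = -21/4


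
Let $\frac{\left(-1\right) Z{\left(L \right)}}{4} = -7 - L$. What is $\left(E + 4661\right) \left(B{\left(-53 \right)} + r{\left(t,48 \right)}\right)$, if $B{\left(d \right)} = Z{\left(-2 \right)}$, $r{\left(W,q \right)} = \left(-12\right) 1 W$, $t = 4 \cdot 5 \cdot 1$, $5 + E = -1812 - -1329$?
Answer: $-918060$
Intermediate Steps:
$E = -488$ ($E = -5 - 483 = -488$)
$t = 20$ ($t = 20 \cdot 1 = 20$)
$Z{\left(L \right)} = 28 + 4 L$ ($Z{\left(L \right)} = - 4 \left(-7 - L\right) = 28 + 4 L$)
$r{\left(W,q \right)} = - 12 W$
$B{\left(d \right)} = 20$ ($B{\left(d \right)} = 28 + 4 \left(-2\right) = 28 - 8 = 20$)
$\left(E + 4661\right) \left(B{\left(-53 \right)} + r{\left(t,48 \right)}\right) = \left(-488 + 4661\right) \left(20 - 240\right) = 4173 \left(20 - 240\right) = 4173 \left(-220\right) = -918060$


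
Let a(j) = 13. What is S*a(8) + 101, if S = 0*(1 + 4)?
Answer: 101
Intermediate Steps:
S = 0 (S = 0*5 = 0)
S*a(8) + 101 = 0*13 + 101 = 0 + 101 = 101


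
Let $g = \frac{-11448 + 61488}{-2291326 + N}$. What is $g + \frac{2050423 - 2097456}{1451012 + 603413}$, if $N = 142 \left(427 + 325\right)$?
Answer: $- \frac{102774495443}{2243988849175} \approx -0.0458$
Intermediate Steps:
$N = 106784$ ($N = 142 \cdot 752 = 106784$)
$g = - \frac{25020}{1092271}$ ($g = \frac{-11448 + 61488}{-2291326 + 106784} = \frac{50040}{-2184542} = 50040 \left(- \frac{1}{2184542}\right) = - \frac{25020}{1092271} \approx -0.022906$)
$g + \frac{2050423 - 2097456}{1451012 + 603413} = - \frac{25020}{1092271} + \frac{2050423 - 2097456}{1451012 + 603413} = - \frac{25020}{1092271} - \frac{47033}{2054425} = - \frac{102774495443}{2243988849175}$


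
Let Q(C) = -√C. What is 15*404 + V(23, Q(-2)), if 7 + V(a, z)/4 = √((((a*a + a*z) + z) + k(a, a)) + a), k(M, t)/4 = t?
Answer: 6032 + 8*√(161 - 6*I*√2) ≈ 6133.5 - 2.674*I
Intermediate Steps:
k(M, t) = 4*t
V(a, z) = -28 + 4*√(z + a² + 5*a + a*z) (V(a, z) = -28 + 4*√((((a*a + a*z) + z) + 4*a) + a) = -28 + 4*√((((a² + a*z) + z) + 4*a) + a) = -28 + 4*√(((z + a² + a*z) + 4*a) + a) = -28 + 4*√((z + a² + 4*a + a*z) + a) = -28 + 4*√(z + a² + 5*a + a*z))
15*404 + V(23, Q(-2)) = 15*404 + (-28 + 4*√(-√(-2) + 23² + 5*23 + 23*(-√(-2)))) = 6060 + (-28 + 4*√(-I*√2 + 529 + 115 + 23*(-I*√2))) = 6060 + (-28 + 4*√(-I*√2 + 529 + 115 - 23*I*√2)) = 6060 + (-28 + 4*√(644 - 24*I*√2)) = 6032 + 4*√(644 - 24*I*√2)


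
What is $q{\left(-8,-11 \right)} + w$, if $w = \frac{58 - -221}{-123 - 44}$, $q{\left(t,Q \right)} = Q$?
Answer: $- \frac{2116}{167} \approx -12.671$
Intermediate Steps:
$w = - \frac{279}{167}$ ($w = \frac{58 + 221}{-167} = 279 \left(- \frac{1}{167}\right) = - \frac{279}{167} \approx -1.6707$)
$q{\left(-8,-11 \right)} + w = -11 - \frac{279}{167} = - \frac{2116}{167}$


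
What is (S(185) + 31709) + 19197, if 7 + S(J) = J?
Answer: 51084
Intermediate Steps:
S(J) = -7 + J
(S(185) + 31709) + 19197 = ((-7 + 185) + 31709) + 19197 = (178 + 31709) + 19197 = 31887 + 19197 = 51084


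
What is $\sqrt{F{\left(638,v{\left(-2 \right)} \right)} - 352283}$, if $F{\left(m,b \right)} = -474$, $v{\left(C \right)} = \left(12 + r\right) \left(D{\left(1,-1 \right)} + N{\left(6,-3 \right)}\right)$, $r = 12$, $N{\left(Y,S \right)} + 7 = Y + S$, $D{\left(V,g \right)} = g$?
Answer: $i \sqrt{352757} \approx 593.93 i$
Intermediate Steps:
$N{\left(Y,S \right)} = -7 + S + Y$ ($N{\left(Y,S \right)} = -7 + \left(Y + S\right) = -7 + \left(S + Y\right) = -7 + S + Y$)
$v{\left(C \right)} = -120$ ($v{\left(C \right)} = \left(12 + 12\right) \left(-1 - 4\right) = 24 \left(-1 - 4\right) = 24 \left(-5\right) = -120$)
$\sqrt{F{\left(638,v{\left(-2 \right)} \right)} - 352283} = \sqrt{-474 - 352283} = \sqrt{-352757} = i \sqrt{352757}$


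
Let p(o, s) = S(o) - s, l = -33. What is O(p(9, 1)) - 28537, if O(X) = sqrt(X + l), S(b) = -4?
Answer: -28537 + I*sqrt(38) ≈ -28537.0 + 6.1644*I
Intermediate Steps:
p(o, s) = -4 - s
O(X) = sqrt(-33 + X) (O(X) = sqrt(X - 33) = sqrt(-33 + X))
O(p(9, 1)) - 28537 = sqrt(-33 + (-4 - 1*1)) - 28537 = sqrt(-33 + (-4 - 1)) - 28537 = sqrt(-33 - 5) - 28537 = sqrt(-38) - 28537 = I*sqrt(38) - 28537 = -28537 + I*sqrt(38)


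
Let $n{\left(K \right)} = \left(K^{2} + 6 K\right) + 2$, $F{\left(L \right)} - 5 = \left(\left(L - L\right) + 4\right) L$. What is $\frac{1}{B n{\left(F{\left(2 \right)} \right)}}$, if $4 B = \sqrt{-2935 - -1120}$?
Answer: $- \frac{4 i \sqrt{15}}{41085} \approx - 0.00037707 i$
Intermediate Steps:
$F{\left(L \right)} = 5 + 4 L$ ($F{\left(L \right)} = 5 + \left(\left(L - L\right) + 4\right) L = 5 + \left(0 + 4\right) L = 5 + 4 L$)
$n{\left(K \right)} = 2 + K^{2} + 6 K$
$B = \frac{11 i \sqrt{15}}{4}$ ($B = \frac{\sqrt{-2935 - -1120}}{4} = \frac{\sqrt{-2935 + \left(-100 + 1220\right)}}{4} = \frac{\sqrt{-2935 + 1120}}{4} = \frac{\sqrt{-1815}}{4} = \frac{11 i \sqrt{15}}{4} \approx 10.651 i$)
$\frac{1}{B n{\left(F{\left(2 \right)} \right)}} = \frac{1}{\frac{11 i \sqrt{15}}{4} \left(2 + \left(5 + 4 \cdot 2\right)^{2} + 6 \left(5 + 4 \cdot 2\right)\right)} = \frac{1}{\frac{11 i \sqrt{15}}{4} \left(2 + \left(5 + 8\right)^{2} + 6 \left(5 + 8\right)\right)} = \frac{1}{\frac{11 i \sqrt{15}}{4} \left(2 + 13^{2} + 6 \cdot 13\right)} = \frac{1}{\frac{11 i \sqrt{15}}{4} \left(2 + 169 + 78\right)} = \frac{1}{\frac{11 i \sqrt{15}}{4} \cdot 249} = \frac{1}{\frac{2739}{4} i \sqrt{15}} = - \frac{4 i \sqrt{15}}{41085}$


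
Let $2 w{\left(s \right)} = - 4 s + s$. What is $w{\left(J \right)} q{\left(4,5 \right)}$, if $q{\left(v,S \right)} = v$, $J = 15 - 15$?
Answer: $0$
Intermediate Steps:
$J = 0$
$w{\left(s \right)} = - \frac{3 s}{2}$ ($w{\left(s \right)} = \frac{- 4 s + s}{2} = \frac{\left(-3\right) s}{2} = - \frac{3 s}{2}$)
$w{\left(J \right)} q{\left(4,5 \right)} = \left(- \frac{3}{2}\right) 0 \cdot 4 = 0 \cdot 4 = 0$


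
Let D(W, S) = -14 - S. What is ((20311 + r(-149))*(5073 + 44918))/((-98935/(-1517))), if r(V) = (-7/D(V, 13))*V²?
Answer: 53373924363988/2671245 ≈ 1.9981e+7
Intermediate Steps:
r(V) = 7*V²/27 (r(V) = (-7/(-14 - 1*13))*V² = (-7/(-14 - 13))*V² = (-7/(-27))*V² = (-7*(-1/27))*V² = 7*V²/27)
((20311 + r(-149))*(5073 + 44918))/((-98935/(-1517))) = ((20311 + (7/27)*(-149)²)*(5073 + 44918))/((-98935/(-1517))) = ((20311 + (7/27)*22201)*49991)/((-98935*(-1/1517))) = ((20311 + 155407/27)*49991)/(98935/1517) = ((703804/27)*49991)*(1517/98935) = (35183865764/27)*(1517/98935) = 53373924363988/2671245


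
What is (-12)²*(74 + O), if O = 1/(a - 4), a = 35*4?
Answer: 181170/17 ≈ 10657.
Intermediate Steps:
a = 140
O = 1/136 (O = 1/(140 - 4) = 1/136 ≈ 0.0073529)
(-12)²*(74 + O) = (-12)²*(74 + 1/136) = 144*(10065/136) = 181170/17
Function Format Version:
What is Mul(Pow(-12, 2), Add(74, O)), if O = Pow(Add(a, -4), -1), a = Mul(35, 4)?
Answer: Rational(181170, 17) ≈ 10657.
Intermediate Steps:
a = 140
O = Rational(1, 136) (O = Pow(Add(140, -4), -1) = Pow(136, -1) = Rational(1, 136) ≈ 0.0073529)
Mul(Pow(-12, 2), Add(74, O)) = Mul(Pow(-12, 2), Add(74, Rational(1, 136))) = Mul(144, Rational(10065, 136)) = Rational(181170, 17)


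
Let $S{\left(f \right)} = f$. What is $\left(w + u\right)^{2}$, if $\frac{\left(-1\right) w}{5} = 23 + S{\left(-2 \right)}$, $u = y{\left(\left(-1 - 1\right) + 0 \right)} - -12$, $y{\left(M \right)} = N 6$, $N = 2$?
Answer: $6561$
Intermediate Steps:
$y{\left(M \right)} = 12$ ($y{\left(M \right)} = 2 \cdot 6 = 12$)
$u = 24$ ($u = 12 - -12 = 12 + 12 = 24$)
$w = -105$ ($w = - 5 \left(23 - 2\right) = \left(-5\right) 21 = -105$)
$\left(w + u\right)^{2} = \left(-105 + 24\right)^{2} = \left(-81\right)^{2} = 6561$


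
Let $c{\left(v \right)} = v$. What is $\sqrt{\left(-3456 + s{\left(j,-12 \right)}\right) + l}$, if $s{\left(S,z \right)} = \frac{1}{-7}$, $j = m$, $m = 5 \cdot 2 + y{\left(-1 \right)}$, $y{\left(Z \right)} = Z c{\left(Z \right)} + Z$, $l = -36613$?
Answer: $\frac{2 i \sqrt{490847}}{7} \approx 200.17 i$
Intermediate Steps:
$y{\left(Z \right)} = Z + Z^{2}$ ($y{\left(Z \right)} = Z Z + Z = Z^{2} + Z = Z + Z^{2}$)
$m = 10$ ($m = 5 \cdot 2 - \left(1 - 1\right) = 10 - 0 = 10 + 0 = 10$)
$j = 10$
$s{\left(S,z \right)} = - \frac{1}{7}$
$\sqrt{\left(-3456 + s{\left(j,-12 \right)}\right) + l} = \sqrt{\left(-3456 - \frac{1}{7}\right) - 36613} = \sqrt{- \frac{24193}{7} - 36613} = \sqrt{- \frac{280484}{7}} = \frac{2 i \sqrt{490847}}{7}$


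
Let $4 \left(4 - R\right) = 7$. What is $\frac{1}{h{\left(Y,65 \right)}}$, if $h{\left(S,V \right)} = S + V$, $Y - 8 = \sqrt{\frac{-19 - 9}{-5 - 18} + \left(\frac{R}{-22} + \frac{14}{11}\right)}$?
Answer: $\frac{147752}{10781063} - \frac{6 \sqrt{271722}}{10781063} \approx 0.013415$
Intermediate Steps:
$R = \frac{9}{4}$ ($R = 4 - \frac{7}{4} = \frac{9}{4} \approx 2.25$)
$Y = 8 + \frac{3 \sqrt{271722}}{1012}$ ($Y = 8 + \sqrt{\frac{-19 - 9}{-5 - 18} + \left(\frac{9}{4 \left(-22\right)} + \frac{14}{11}\right)} = 8 + \sqrt{- \frac{28}{-23} + \left(\frac{9}{4} \left(- \frac{1}{22}\right) + 14 \cdot \frac{1}{11}\right)} = 8 + \sqrt{\left(-28\right) \left(- \frac{1}{23}\right) + \left(- \frac{9}{88} + \frac{14}{11}\right)} = 8 + \sqrt{\frac{28}{23} + \frac{103}{88}} = 8 + \sqrt{\frac{4833}{2024}} = 8 + \frac{3 \sqrt{271722}}{1012} \approx 9.5453$)
$\frac{1}{h{\left(Y,65 \right)}} = \frac{1}{\left(8 + \frac{3 \sqrt{271722}}{1012}\right) + 65} = \frac{1}{73 + \frac{3 \sqrt{271722}}{1012}}$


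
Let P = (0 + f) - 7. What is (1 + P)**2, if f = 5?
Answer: 1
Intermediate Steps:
P = -2 (P = (0 + 5) - 7 = 5 - 7 = -2)
(1 + P)**2 = (1 - 2)**2 = (-1)**2 = 1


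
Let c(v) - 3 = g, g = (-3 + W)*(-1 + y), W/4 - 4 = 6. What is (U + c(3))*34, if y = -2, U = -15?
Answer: -4182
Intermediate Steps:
W = 40 (W = 16 + 4*6 = 16 + 24 = 40)
g = -111 (g = (-3 + 40)*(-1 - 2) = 37*(-3) = -111)
c(v) = -108 (c(v) = 3 - 111 = -108)
(U + c(3))*34 = (-15 - 108)*34 = -123*34 = -4182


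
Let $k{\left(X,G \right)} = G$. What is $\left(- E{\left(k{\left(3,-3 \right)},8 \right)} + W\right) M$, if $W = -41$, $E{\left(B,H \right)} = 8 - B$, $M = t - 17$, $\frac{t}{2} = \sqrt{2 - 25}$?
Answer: $884 - 104 i \sqrt{23} \approx 884.0 - 498.77 i$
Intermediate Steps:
$t = 2 i \sqrt{23}$ ($t = 2 \sqrt{2 - 25} = 2 \sqrt{-23} = 2 i \sqrt{23} \approx 9.5917 i$)
$M = -17 + 2 i \sqrt{23}$ ($M = 2 i \sqrt{23} - 17 = -17 + 2 i \sqrt{23} \approx -17.0 + 9.5917 i$)
$\left(- E{\left(k{\left(3,-3 \right)},8 \right)} + W\right) M = \left(- (8 - -3) - 41\right) \left(-17 + 2 i \sqrt{23}\right) = \left(- (8 + 3) - 41\right) \left(-17 + 2 i \sqrt{23}\right) = \left(\left(-1\right) 11 - 41\right) \left(-17 + 2 i \sqrt{23}\right) = \left(-11 - 41\right) \left(-17 + 2 i \sqrt{23}\right) = - 52 \left(-17 + 2 i \sqrt{23}\right) = 884 - 104 i \sqrt{23}$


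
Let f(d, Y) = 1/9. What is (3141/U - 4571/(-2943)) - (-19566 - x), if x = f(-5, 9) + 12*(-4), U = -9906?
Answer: 189684839023/9717786 ≈ 19519.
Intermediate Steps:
f(d, Y) = 1/9
x = -431/9 (x = 1/9 + 12*(-4) = 1/9 - 48 = -431/9 ≈ -47.889)
(3141/U - 4571/(-2943)) - (-19566 - x) = (3141/(-9906) - 4571/(-2943)) - (-19566 - 1*(-431/9)) = (3141*(-1/9906) - 4571*(-1/2943)) - (-19566 + 431/9) = (-1047/3302 + 4571/2943) - 1*(-175663/9) = 12012121/9717786 + 175663/9 = 189684839023/9717786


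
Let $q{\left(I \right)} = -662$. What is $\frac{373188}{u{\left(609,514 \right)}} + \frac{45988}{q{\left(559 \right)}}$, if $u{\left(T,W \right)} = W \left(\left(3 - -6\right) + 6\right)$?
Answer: $- \frac{8959752}{425335} \approx -21.065$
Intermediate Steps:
$u{\left(T,W \right)} = 15 W$ ($u{\left(T,W \right)} = W \left(\left(3 + 6\right) + 6\right) = W \left(9 + 6\right) = W 15 = 15 W$)
$\frac{373188}{u{\left(609,514 \right)}} + \frac{45988}{q{\left(559 \right)}} = \frac{373188}{15 \cdot 514} + \frac{45988}{-662} = \frac{373188}{7710} + 45988 \left(- \frac{1}{662}\right) = 373188 \cdot \frac{1}{7710} - \frac{22994}{331} = \frac{62198}{1285} - \frac{22994}{331} = - \frac{8959752}{425335}$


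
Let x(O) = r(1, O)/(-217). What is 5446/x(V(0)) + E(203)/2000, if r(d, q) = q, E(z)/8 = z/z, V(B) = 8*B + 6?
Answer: -147722747/750 ≈ -1.9696e+5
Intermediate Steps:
V(B) = 6 + 8*B
E(z) = 8 (E(z) = 8*(z/z) = 8*1 = 8)
x(O) = -O/217 (x(O) = O/(-217) = O*(-1/217) = -O/217)
5446/x(V(0)) + E(203)/2000 = 5446/((-(6 + 8*0)/217)) + 8/2000 = 5446/((-(6 + 0)/217)) + 8*(1/2000) = 5446/((-1/217*6)) + 1/250 = 5446/(-6/217) + 1/250 = 5446*(-217/6) + 1/250 = -590891/3 + 1/250 = -147722747/750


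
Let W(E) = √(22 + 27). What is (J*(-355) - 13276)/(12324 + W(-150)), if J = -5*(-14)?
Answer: -3466/1121 ≈ -3.0919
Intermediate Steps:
J = 70
W(E) = 7 (W(E) = √49 = 7)
(J*(-355) - 13276)/(12324 + W(-150)) = (70*(-355) - 13276)/(12324 + 7) = (-24850 - 13276)/12331 = -38126*1/12331 = -3466/1121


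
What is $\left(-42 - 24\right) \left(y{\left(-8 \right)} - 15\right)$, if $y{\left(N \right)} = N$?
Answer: $1518$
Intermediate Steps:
$\left(-42 - 24\right) \left(y{\left(-8 \right)} - 15\right) = \left(-42 - 24\right) \left(-8 - 15\right) = \left(-42 - 24\right) \left(-23\right) = \left(-66\right) \left(-23\right) = 1518$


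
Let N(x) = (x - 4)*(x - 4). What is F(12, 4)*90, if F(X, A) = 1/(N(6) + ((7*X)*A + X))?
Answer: 45/176 ≈ 0.25568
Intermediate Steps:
N(x) = (-4 + x)² (N(x) = (-4 + x)*(-4 + x) = (-4 + x)²)
F(X, A) = 1/(4 + X + 7*A*X) (F(X, A) = 1/((-4 + 6)² + ((7*X)*A + X)) = 1/(2² + (7*A*X + X)) = 1/(4 + (X + 7*A*X)) = 1/(4 + X + 7*A*X))
F(12, 4)*90 = 90/(4 + 12 + 7*4*12) = 90/(4 + 12 + 336) = 90/352 = (1/352)*90 = 45/176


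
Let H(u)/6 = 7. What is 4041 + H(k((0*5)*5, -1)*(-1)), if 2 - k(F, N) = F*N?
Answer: 4083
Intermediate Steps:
k(F, N) = 2 - F*N
H(u) = 42 (H(u) = 6*7 = 42)
4041 + H(k((0*5)*5, -1)*(-1)) = 4041 + 42 = 4083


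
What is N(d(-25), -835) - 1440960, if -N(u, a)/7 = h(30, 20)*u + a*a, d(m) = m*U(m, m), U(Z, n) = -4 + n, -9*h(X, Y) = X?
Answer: -18913855/3 ≈ -6.3046e+6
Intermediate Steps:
h(X, Y) = -X/9
d(m) = m*(-4 + m)
N(u, a) = -7*a² + 70*u/3 (N(u, a) = -7*((-⅑*30)*u + a*a) = -7*(-10*u/3 + a²) = -7*(a² - 10*u/3) = -7*a² + 70*u/3)
N(d(-25), -835) - 1440960 = (-7*(-835)² + 70*(-25*(-4 - 25))/3) - 1440960 = (-7*697225 + 70*(-25*(-29))/3) - 1440960 = (-4880575 + (70/3)*725) - 1440960 = (-4880575 + 50750/3) - 1440960 = -14590975/3 - 1440960 = -18913855/3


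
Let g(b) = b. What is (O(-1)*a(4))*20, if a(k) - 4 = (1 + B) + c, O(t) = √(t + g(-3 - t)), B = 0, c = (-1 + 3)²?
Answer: 180*I*√3 ≈ 311.77*I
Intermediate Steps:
c = 4 (c = 2² = 4)
O(t) = I*√3 (O(t) = √(t + (-3 - t)) = √(-3) = I*√3)
a(k) = 9 (a(k) = 4 + ((1 + 0) + 4) = 4 + (1 + 4) = 4 + 5 = 9)
(O(-1)*a(4))*20 = ((I*√3)*9)*20 = (9*I*√3)*20 = 180*I*√3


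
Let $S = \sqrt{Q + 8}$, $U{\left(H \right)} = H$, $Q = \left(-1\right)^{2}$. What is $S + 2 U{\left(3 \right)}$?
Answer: $9$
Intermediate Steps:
$Q = 1$
$S = 3$ ($S = \sqrt{1 + 8} = \sqrt{9} = 3$)
$S + 2 U{\left(3 \right)} = 3 + 2 \cdot 3 = 3 + 6 = 9$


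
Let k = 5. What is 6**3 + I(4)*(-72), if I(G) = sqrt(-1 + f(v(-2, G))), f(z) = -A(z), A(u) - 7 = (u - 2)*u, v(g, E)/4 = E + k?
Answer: 216 - 288*I*sqrt(77) ≈ 216.0 - 2527.2*I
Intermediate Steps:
v(g, E) = 20 + 4*E (v(g, E) = 4*(E + 5) = 4*(5 + E) = 20 + 4*E)
A(u) = 7 + u*(-2 + u) (A(u) = 7 + (u - 2)*u = 7 + (-2 + u)*u = 7 + u*(-2 + u))
f(z) = -7 - z**2 + 2*z (f(z) = -(7 + z**2 - 2*z) = -7 - z**2 + 2*z)
I(G) = sqrt(32 - (20 + 4*G)**2 + 8*G) (I(G) = sqrt(-1 + (-7 - (20 + 4*G)**2 + 2*(20 + 4*G))) = sqrt(-1 + (-7 - (20 + 4*G)**2 + (40 + 8*G))) = sqrt(-1 + (33 - (20 + 4*G)**2 + 8*G)) = sqrt(32 - (20 + 4*G)**2 + 8*G))
6**3 + I(4)*(-72) = 6**3 + (2*sqrt(8 - 4*(5 + 4)**2 + 2*4))*(-72) = 216 + (2*sqrt(8 - 4*9**2 + 8))*(-72) = 216 + (2*sqrt(8 - 4*81 + 8))*(-72) = 216 + (2*sqrt(8 - 324 + 8))*(-72) = 216 + (2*sqrt(-308))*(-72) = 216 + (2*(2*I*sqrt(77)))*(-72) = 216 + (4*I*sqrt(77))*(-72) = 216 - 288*I*sqrt(77)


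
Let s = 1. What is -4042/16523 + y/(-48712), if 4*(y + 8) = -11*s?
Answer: -786865127/3219473504 ≈ -0.24441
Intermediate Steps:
y = -43/4 (y = -8 + (-11*1)/4 = -8 + (¼)*(-11) = -8 - 11/4 = -43/4 ≈ -10.750)
-4042/16523 + y/(-48712) = -4042/16523 - 43/4/(-48712) = -4042*1/16523 - 43/4*(-1/48712) = -4042/16523 + 43/194848 = -786865127/3219473504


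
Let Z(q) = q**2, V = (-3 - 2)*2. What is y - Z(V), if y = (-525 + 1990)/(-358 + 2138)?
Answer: -35307/356 ≈ -99.177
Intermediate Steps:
V = -10 (V = -5*2 = -10)
y = 293/356 (y = 1465/1780 = 1465*(1/1780) = 293/356 ≈ 0.82303)
y - Z(V) = 293/356 - 1*(-10)**2 = 293/356 - 1*100 = 293/356 - 100 = -35307/356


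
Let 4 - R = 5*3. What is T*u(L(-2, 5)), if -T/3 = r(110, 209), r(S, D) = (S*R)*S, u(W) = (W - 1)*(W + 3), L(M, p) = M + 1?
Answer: -1597200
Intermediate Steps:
R = -11 (R = 4 - 5*3 = 4 - 1*15 = 4 - 15 = -11)
L(M, p) = 1 + M
u(W) = (-1 + W)*(3 + W)
r(S, D) = -11*S**2 (r(S, D) = (S*(-11))*S = (-11*S)*S = -11*S**2)
T = 399300 (T = -(-33)*110**2 = -(-33)*12100 = -3*(-133100) = 399300)
T*u(L(-2, 5)) = 399300*(-3 + (1 - 2)**2 + 2*(1 - 2)) = 399300*(-3 + (-1)**2 + 2*(-1)) = 399300*(-3 + 1 - 2) = 399300*(-4) = -1597200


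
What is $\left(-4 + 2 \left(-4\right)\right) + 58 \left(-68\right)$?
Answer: $-3956$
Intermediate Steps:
$\left(-4 + 2 \left(-4\right)\right) + 58 \left(-68\right) = \left(-4 - 8\right) - 3944 = -12 - 3944 = -3956$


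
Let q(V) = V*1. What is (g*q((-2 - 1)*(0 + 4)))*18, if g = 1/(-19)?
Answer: 216/19 ≈ 11.368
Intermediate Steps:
g = -1/19 ≈ -0.052632
q(V) = V
(g*q((-2 - 1)*(0 + 4)))*18 = -(-2 - 1)*(0 + 4)/19*18 = -(-3)*4/19*18 = -1/19*(-12)*18 = (12/19)*18 = 216/19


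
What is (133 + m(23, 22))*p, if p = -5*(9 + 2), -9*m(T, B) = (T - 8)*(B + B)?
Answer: -9845/3 ≈ -3281.7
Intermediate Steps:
m(T, B) = -2*B*(-8 + T)/9 (m(T, B) = -(T - 8)*(B + B)/9 = -(-8 + T)*2*B/9 = -2*B*(-8 + T)/9)
p = -55 (p = -5*11 = -55)
(133 + m(23, 22))*p = (133 + (2/9)*22*(8 - 1*23))*(-55) = (133 + (2/9)*22*(8 - 23))*(-55) = (133 + (2/9)*22*(-15))*(-55) = (133 - 220/3)*(-55) = (179/3)*(-55) = -9845/3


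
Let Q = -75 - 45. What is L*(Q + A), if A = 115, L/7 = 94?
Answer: -3290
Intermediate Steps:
L = 658 (L = 7*94 = 658)
Q = -120
L*(Q + A) = 658*(-120 + 115) = 658*(-5) = -3290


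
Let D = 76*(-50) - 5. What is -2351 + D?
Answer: -6156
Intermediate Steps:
D = -3805 (D = -3800 - 5 = -3805)
-2351 + D = -2351 - 3805 = -6156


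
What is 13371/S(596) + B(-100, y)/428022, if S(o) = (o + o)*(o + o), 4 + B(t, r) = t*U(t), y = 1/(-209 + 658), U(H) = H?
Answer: 474429493/14480025024 ≈ 0.032764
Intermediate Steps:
y = 1/449 ≈ 0.0022272
B(t, r) = -4 + t**2 (B(t, r) = -4 + t*t = -4 + t**2)
S(o) = 4*o**2 (S(o) = (2*o)*(2*o) = 4*o**2)
13371/S(596) + B(-100, y)/428022 = 13371/((4*596**2)) + (-4 + (-100)**2)/428022 = 13371/((4*355216)) + (-4 + 10000)*(1/428022) = 13371/1420864 + 9996*(1/428022) = 13371*(1/1420864) + 238/10191 = 13371/1420864 + 238/10191 = 474429493/14480025024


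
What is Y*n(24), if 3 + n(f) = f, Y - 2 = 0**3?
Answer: 42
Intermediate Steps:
Y = 2 (Y = 2 + 0**3 = 2 + 0 = 2)
n(f) = -3 + f
Y*n(24) = 2*(-3 + 24) = 2*21 = 42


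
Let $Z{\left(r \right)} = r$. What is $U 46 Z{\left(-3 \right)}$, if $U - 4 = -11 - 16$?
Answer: $3174$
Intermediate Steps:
$U = -23$ ($U = 4 - 27 = -23$)
$U 46 Z{\left(-3 \right)} = \left(-23\right) 46 \left(-3\right) = \left(-1058\right) \left(-3\right) = 3174$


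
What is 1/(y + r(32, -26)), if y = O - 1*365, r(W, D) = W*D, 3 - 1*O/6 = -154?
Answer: -1/255 ≈ -0.0039216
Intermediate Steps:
O = 942 (O = 18 - 6*(-154) = 18 + 924 = 942)
r(W, D) = D*W
y = 577 (y = 942 - 1*365 = 942 - 365 = 577)
1/(y + r(32, -26)) = 1/(577 - 26*32) = 1/(577 - 832) = 1/(-255) = -1/255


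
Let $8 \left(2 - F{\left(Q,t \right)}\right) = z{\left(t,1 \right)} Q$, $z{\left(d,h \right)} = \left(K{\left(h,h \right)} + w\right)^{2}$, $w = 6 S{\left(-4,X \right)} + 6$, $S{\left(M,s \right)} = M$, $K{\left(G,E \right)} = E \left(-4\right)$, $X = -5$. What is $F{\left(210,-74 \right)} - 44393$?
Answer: $-57096$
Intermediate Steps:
$K{\left(G,E \right)} = - 4 E$
$w = -18$ ($w = 6 \left(-4\right) + 6 = -24 + 6 = -18$)
$z{\left(d,h \right)} = \left(-18 - 4 h\right)^{2}$ ($z{\left(d,h \right)} = \left(- 4 h - 18\right)^{2} = \left(-18 - 4 h\right)^{2}$)
$F{\left(Q,t \right)} = 2 - \frac{121 Q}{2}$ ($F{\left(Q,t \right)} = 2 - \frac{4 \left(9 + 2 \cdot 1\right)^{2} Q}{8} = 2 - \frac{4 \left(9 + 2\right)^{2} Q}{8} = 2 - \frac{4 \cdot 11^{2} Q}{8} = 2 - \frac{4 \cdot 121 Q}{8} = 2 - \frac{484 Q}{8} = 2 - \frac{121 Q}{2}$)
$F{\left(210,-74 \right)} - 44393 = \left(2 - 12705\right) - 44393 = -12703 - 44393 = -57096$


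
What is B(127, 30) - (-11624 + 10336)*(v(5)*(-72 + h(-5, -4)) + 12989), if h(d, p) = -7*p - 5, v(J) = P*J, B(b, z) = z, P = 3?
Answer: 15783182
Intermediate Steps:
v(J) = 3*J
h(d, p) = -5 - 7*p
B(127, 30) - (-11624 + 10336)*(v(5)*(-72 + h(-5, -4)) + 12989) = 30 - (-11624 + 10336)*((3*5)*(-72 + (-5 - 7*(-4))) + 12989) = 30 - (-1288)*(15*(-72 + (-5 + 28)) + 12989) = 30 - (-1288)*(15*(-72 + 23) + 12989) = 30 - (-1288)*(15*(-49) + 12989) = 30 - (-1288)*(-735 + 12989) = 30 - (-1288)*12254 = 30 - 1*(-15783152) = 30 + 15783152 = 15783182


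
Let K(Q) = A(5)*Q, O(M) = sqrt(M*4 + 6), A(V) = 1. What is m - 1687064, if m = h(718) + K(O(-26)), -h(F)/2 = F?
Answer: -1688500 + 7*I*sqrt(2) ≈ -1.6885e+6 + 9.8995*I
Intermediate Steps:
O(M) = sqrt(6 + 4*M) (O(M) = sqrt(4*M + 6) = sqrt(6 + 4*M))
h(F) = -2*F
K(Q) = Q (K(Q) = 1*Q = Q)
m = -1436 + 7*I*sqrt(2) (m = -2*718 + sqrt(6 + 4*(-26)) = -1436 + sqrt(6 - 104) = -1436 + sqrt(-98) = -1436 + 7*I*sqrt(2) ≈ -1436.0 + 9.8995*I)
m - 1687064 = (-1436 + 7*I*sqrt(2)) - 1687064 = -1688500 + 7*I*sqrt(2)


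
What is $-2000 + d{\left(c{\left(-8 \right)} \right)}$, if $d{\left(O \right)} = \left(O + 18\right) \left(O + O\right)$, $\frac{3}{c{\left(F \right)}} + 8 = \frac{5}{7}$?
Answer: $- \frac{582186}{289} \approx -2014.5$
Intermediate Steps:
$c{\left(F \right)} = - \frac{7}{17}$ ($c{\left(F \right)} = \frac{3}{-8 + \frac{5}{7}} = \frac{3}{- \frac{51}{7}} = 3 \left(- \frac{7}{51}\right) = - \frac{7}{17}$)
$d{\left(O \right)} = 2 O \left(18 + O\right)$ ($d{\left(O \right)} = \left(18 + O\right) 2 O = 2 O \left(18 + O\right)$)
$-2000 + d{\left(c{\left(-8 \right)} \right)} = -2000 + 2 \left(- \frac{7}{17}\right) \left(18 - \frac{7}{17}\right) = -2000 + 2 \left(- \frac{7}{17}\right) \frac{299}{17} = -2000 - \frac{4186}{289} = - \frac{582186}{289}$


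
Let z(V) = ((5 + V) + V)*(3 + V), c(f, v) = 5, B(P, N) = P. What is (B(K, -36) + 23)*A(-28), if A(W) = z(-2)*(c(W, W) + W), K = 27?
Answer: -1150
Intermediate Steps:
z(V) = (3 + V)*(5 + 2*V) (z(V) = (5 + 2*V)*(3 + V) = (3 + V)*(5 + 2*V))
A(W) = 5 + W (A(W) = (15 + 2*(-2)² + 11*(-2))*(5 + W) = (15 + 2*4 - 22)*(5 + W) = (15 + 8 - 22)*(5 + W) = 1*(5 + W) = 5 + W)
(B(K, -36) + 23)*A(-28) = (27 + 23)*(5 - 28) = 50*(-23) = -1150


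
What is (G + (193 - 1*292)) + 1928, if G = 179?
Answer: 2008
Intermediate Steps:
(G + (193 - 1*292)) + 1928 = (179 + (193 - 1*292)) + 1928 = (179 + (193 - 292)) + 1928 = (179 - 99) + 1928 = 80 + 1928 = 2008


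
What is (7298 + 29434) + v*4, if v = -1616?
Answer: 30268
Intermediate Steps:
(7298 + 29434) + v*4 = (7298 + 29434) - 1616*4 = 36732 - 6464 = 30268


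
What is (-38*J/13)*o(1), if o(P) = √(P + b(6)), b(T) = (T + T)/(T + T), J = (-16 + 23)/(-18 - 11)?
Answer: 266*√2/377 ≈ 0.99783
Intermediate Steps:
J = -7/29 (J = 7/(-29) = 7*(-1/29) = -7/29 ≈ -0.24138)
b(T) = 1 (b(T) = (2*T)/((2*T)) = (2*T)*(1/(2*T)) = 1)
o(P) = √(1 + P) (o(P) = √(P + 1) = √(1 + P))
(-38*J/13)*o(1) = (-(-266)/(29*13))*√(1 + 1) = (-(-266)/(29*13))*√2 = (-38*(-7/377))*√2 = 266*√2/377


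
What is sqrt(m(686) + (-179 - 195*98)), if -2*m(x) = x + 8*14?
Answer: 2*I*sqrt(4922) ≈ 140.31*I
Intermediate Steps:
m(x) = -56 - x/2 (m(x) = -(x + 8*14)/2 = -(x + 112)/2 = -(112 + x)/2 = -56 - x/2)
sqrt(m(686) + (-179 - 195*98)) = sqrt((-56 - 1/2*686) + (-179 - 195*98)) = sqrt((-56 - 343) + (-179 - 19110)) = sqrt(-399 - 19289) = sqrt(-19688) = 2*I*sqrt(4922)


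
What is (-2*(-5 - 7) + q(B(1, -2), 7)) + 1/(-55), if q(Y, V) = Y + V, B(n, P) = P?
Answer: 1594/55 ≈ 28.982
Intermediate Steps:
q(Y, V) = V + Y
(-2*(-5 - 7) + q(B(1, -2), 7)) + 1/(-55) = (-2*(-5 - 7) + (7 - 2)) + 1/(-55) = (-2*(-12) + 5) - 1/55 = (24 + 5) - 1/55 = 29 - 1/55 = 1594/55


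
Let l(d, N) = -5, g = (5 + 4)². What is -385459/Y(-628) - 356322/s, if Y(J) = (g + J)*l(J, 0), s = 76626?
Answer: -5085120334/34928685 ≈ -145.59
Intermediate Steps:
g = 81 (g = 9² = 81)
Y(J) = -405 - 5*J (Y(J) = (81 + J)*(-5) = -405 - 5*J)
-385459/Y(-628) - 356322/s = -385459/(-405 - 5*(-628)) - 356322/76626 = -385459/(-405 + 3140) - 356322*1/76626 = -385459/2735 - 59387/12771 = -5085120334/34928685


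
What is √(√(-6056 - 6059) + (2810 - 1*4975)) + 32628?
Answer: 32628 + √(-2165 + I*√12115) ≈ 32629.0 + 46.545*I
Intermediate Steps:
√(√(-6056 - 6059) + (2810 - 1*4975)) + 32628 = √(√(-12115) + (2810 - 4975)) + 32628 = √(I*√12115 - 2165) + 32628 = √(-2165 + I*√12115) + 32628 = 32628 + √(-2165 + I*√12115)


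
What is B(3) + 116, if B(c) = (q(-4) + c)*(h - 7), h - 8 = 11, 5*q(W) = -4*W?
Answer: 952/5 ≈ 190.40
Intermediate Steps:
q(W) = -4*W/5 (q(W) = (-4*W)/5 = -4*W/5)
h = 19 (h = 8 + 11 = 19)
B(c) = 192/5 + 12*c (B(c) = (-⅘*(-4) + c)*(19 - 7) = (16/5 + c)*12 = 192/5 + 12*c)
B(3) + 116 = (192/5 + 12*3) + 116 = (192/5 + 36) + 116 = 372/5 + 116 = 952/5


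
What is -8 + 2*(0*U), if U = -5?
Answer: -8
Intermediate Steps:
-8 + 2*(0*U) = -8 + 2*(0*(-5)) = -8 + 2*0 = -8 + 0 = -8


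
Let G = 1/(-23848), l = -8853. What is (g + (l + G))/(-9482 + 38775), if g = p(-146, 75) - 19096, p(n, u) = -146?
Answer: -670009561/698579464 ≈ -0.95910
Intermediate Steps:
G = -1/23848 ≈ -4.1932e-5
g = -19242 (g = -146 - 19096 = -19242)
(g + (l + G))/(-9482 + 38775) = (-19242 + (-8853 - 1/23848))/(-9482 + 38775) = (-19242 - 211126345/23848)/29293 = -670009561/23848*1/29293 = -670009561/698579464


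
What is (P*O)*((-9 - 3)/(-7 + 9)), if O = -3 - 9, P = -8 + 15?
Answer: 504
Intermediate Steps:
P = 7
O = -12
(P*O)*((-9 - 3)/(-7 + 9)) = (7*(-12))*((-9 - 3)/(-7 + 9)) = -(-1008)/2 = -84*(-6) = 504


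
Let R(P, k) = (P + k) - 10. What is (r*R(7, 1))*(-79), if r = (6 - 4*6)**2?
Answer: 51192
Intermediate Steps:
R(P, k) = -10 + P + k
r = 324 (r = (6 - 24)**2 = (-18)**2 = 324)
(r*R(7, 1))*(-79) = (324*(-10 + 7 + 1))*(-79) = (324*(-2))*(-79) = -648*(-79) = 51192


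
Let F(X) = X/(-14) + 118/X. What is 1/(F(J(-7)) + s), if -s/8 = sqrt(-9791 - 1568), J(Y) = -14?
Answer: -91/8906132 + 49*I*sqrt(11359)/4453066 ≈ -1.0218e-5 + 0.0011728*I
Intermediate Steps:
F(X) = 118/X - X/14 (F(X) = X*(-1/14) + 118/X = -X/14 + 118/X = 118/X - X/14)
s = -8*I*sqrt(11359) (s = -8*sqrt(-9791 - 1568) = -8*I*sqrt(11359) ≈ -852.63*I)
1/(F(J(-7)) + s) = 1/((118/(-14) - 1/14*(-14)) - 8*I*sqrt(11359)) = 1/((118*(-1/14) + 1) - 8*I*sqrt(11359)) = 1/((-59/7 + 1) - 8*I*sqrt(11359)) = 1/(-52/7 - 8*I*sqrt(11359))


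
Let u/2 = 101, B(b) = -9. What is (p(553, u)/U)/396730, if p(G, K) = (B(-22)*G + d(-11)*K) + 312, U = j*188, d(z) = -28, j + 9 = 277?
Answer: -10321/19988844320 ≈ -5.1634e-7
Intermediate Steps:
j = 268 (j = -9 + 277 = 268)
u = 202 (u = 2*101 = 202)
U = 50384 (U = 268*188 = 50384)
p(G, K) = 312 - 28*K - 9*G (p(G, K) = (-9*G - 28*K) + 312 = (-28*K - 9*G) + 312 = 312 - 28*K - 9*G)
(p(553, u)/U)/396730 = ((312 - 28*202 - 9*553)/50384)/396730 = ((312 - 5656 - 4977)*(1/50384))*(1/396730) = -10321*1/50384*(1/396730) = -10321/50384*1/396730 = -10321/19988844320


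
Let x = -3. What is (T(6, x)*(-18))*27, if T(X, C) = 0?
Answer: 0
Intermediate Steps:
(T(6, x)*(-18))*27 = (0*(-18))*27 = 0*27 = 0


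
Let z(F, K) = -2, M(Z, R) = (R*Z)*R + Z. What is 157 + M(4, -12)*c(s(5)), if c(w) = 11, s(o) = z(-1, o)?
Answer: 6537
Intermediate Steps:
M(Z, R) = Z + Z*R² (M(Z, R) = Z*R² + Z = Z + Z*R²)
s(o) = -2
157 + M(4, -12)*c(s(5)) = 157 + (4*(1 + (-12)²))*11 = 157 + (4*(1 + 144))*11 = 157 + (4*145)*11 = 157 + 580*11 = 157 + 6380 = 6537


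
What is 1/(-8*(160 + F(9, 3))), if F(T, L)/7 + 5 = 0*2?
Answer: -1/1000 ≈ -0.0010000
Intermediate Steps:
F(T, L) = -35 (F(T, L) = -35 + 7*(0*2) = -35 + 7*0 = -35 + 0 = -35)
1/(-8*(160 + F(9, 3))) = 1/(-8*(160 - 35)) = 1/(-8*125) = 1/(-1000) = -1/1000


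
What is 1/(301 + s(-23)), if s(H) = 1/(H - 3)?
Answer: 26/7825 ≈ 0.0033227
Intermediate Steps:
s(H) = 1/(-3 + H)
1/(301 + s(-23)) = 1/(301 + 1/(-3 - 23)) = 1/(301 + 1/(-26)) = 1/(301 - 1/26) = 1/(7825/26) = 26/7825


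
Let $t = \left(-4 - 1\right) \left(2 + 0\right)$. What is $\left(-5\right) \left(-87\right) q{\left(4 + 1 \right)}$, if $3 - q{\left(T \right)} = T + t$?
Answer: $3480$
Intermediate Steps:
$t = -10$ ($t = \left(-5\right) 2 = -10$)
$q{\left(T \right)} = 13 - T$ ($q{\left(T \right)} = 3 - \left(T - 10\right) = 3 - \left(-10 + T\right) = 13 - T$)
$\left(-5\right) \left(-87\right) q{\left(4 + 1 \right)} = \left(-5\right) \left(-87\right) \left(13 - \left(4 + 1\right)\right) = 435 \left(13 - 5\right) = 435 \cdot 8 = 3480$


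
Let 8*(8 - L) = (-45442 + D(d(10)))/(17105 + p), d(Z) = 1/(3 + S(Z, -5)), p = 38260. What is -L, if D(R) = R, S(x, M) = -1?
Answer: -7177603/885840 ≈ -8.1026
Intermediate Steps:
d(Z) = ½ (d(Z) = 1/(3 - 1) = 1/2 = ½)
L = 7177603/885840 (L = 8 - (-45442 + ½)/(8*(17105 + 38260)) = 8 - (-90883)/(16*55365) = 8 - ⅛*(-90883/110730) = 8 + 90883/885840 = 7177603/885840 ≈ 8.1026)
-L = -1*7177603/885840 = -7177603/885840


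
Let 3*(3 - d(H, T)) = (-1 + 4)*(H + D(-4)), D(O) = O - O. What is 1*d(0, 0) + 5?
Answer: 8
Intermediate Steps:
D(O) = 0
d(H, T) = 3 - H (d(H, T) = 3 - (-1 + 4)*(H + 0)/3 = 3 - H)
1*d(0, 0) + 5 = 1*(3 - 1*0) + 5 = 1*(3 + 0) + 5 = 1*3 + 5 = 3 + 5 = 8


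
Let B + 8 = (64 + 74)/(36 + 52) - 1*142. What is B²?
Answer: 42653961/1936 ≈ 22032.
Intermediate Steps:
B = -6531/44 (B = -8 + ((64 + 74)/(36 + 52) - 1*142) = -8 + (138/88 - 142) = -8 + (138*(1/88) - 142) = -8 + (69/44 - 142) = -8 - 6179/44 = -6531/44 ≈ -148.43)
B² = (-6531/44)² = 42653961/1936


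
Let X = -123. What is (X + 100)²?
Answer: 529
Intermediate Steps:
(X + 100)² = (-123 + 100)² = (-23)² = 529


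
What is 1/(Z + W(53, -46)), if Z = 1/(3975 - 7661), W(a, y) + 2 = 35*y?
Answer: -3686/5941833 ≈ -0.00062035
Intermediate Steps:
W(a, y) = -2 + 35*y
Z = -1/3686 (Z = 1/(-3686) = -1/3686 ≈ -0.00027130)
1/(Z + W(53, -46)) = 1/(-1/3686 + (-2 + 35*(-46))) = 1/(-1/3686 + (-2 - 1610)) = 1/(-1/3686 - 1612) = 1/(-5941833/3686) = -3686/5941833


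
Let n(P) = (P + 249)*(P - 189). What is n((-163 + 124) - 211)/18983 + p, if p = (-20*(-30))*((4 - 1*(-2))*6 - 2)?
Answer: 387253639/18983 ≈ 20400.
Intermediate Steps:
n(P) = (-189 + P)*(249 + P) (n(P) = (249 + P)*(-189 + P) = (-189 + P)*(249 + P))
p = 20400 (p = 600*((4 + 2)*6 - 2) = 600*(6*6 - 2) = 600*(36 - 2) = 600*34 = 20400)
n((-163 + 124) - 211)/18983 + p = (-47061 + ((-163 + 124) - 211)² + 60*((-163 + 124) - 211))/18983 + 20400 = (-47061 + (-39 - 211)² + 60*(-39 - 211))*(1/18983) + 20400 = (-47061 + (-250)² + 60*(-250))*(1/18983) + 20400 = (-47061 + 62500 - 15000)*(1/18983) + 20400 = 439*(1/18983) + 20400 = 439/18983 + 20400 = 387253639/18983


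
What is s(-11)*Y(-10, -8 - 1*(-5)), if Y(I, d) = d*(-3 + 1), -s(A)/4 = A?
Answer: 264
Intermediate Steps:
s(A) = -4*A
Y(I, d) = -2*d (Y(I, d) = d*(-2) = -2*d)
s(-11)*Y(-10, -8 - 1*(-5)) = (-4*(-11))*(-2*(-8 - 1*(-5))) = 44*(-2*(-8 + 5)) = 44*(-2*(-3)) = 44*6 = 264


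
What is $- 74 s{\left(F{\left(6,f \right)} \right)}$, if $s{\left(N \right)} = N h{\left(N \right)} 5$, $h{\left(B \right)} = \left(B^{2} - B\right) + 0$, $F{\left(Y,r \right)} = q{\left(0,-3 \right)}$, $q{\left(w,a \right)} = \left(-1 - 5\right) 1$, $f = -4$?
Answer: $93240$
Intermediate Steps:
$q{\left(w,a \right)} = -6$ ($q{\left(w,a \right)} = \left(-6\right) 1 = -6$)
$F{\left(Y,r \right)} = -6$
$h{\left(B \right)} = B^{2} - B$
$s{\left(N \right)} = 5 N^{2} \left(-1 + N\right)$ ($s{\left(N \right)} = N N \left(-1 + N\right) 5 = N^{2} \left(-1 + N\right) 5 = 5 N^{2} \left(-1 + N\right)$)
$- 74 s{\left(F{\left(6,f \right)} \right)} = - 74 \cdot 5 \left(-6\right)^{2} \left(-1 - 6\right) = - 74 \cdot 5 \cdot 36 \left(-7\right) = \left(-74\right) \left(-1260\right) = 93240$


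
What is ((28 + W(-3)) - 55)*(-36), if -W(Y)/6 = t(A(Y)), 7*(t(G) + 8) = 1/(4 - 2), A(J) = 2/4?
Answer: -5184/7 ≈ -740.57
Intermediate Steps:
A(J) = ½ (A(J) = 2*(¼) = ½)
t(G) = -111/14 (t(G) = -8 + 1/(7*(4 - 2)) = -8 + (⅐)/2 = -8 + (⅐)*(½) = -8 + 1/14 = -111/14)
W(Y) = 333/7 (W(Y) = -6*(-111/14) = 333/7)
((28 + W(-3)) - 55)*(-36) = ((28 + 333/7) - 55)*(-36) = (529/7 - 55)*(-36) = (144/7)*(-36) = -5184/7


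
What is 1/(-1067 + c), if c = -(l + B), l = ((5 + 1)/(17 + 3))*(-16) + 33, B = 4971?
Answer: -5/30331 ≈ -0.00016485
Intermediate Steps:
l = 141/5 (l = (6/20)*(-16) + 33 = (6*(1/20))*(-16) + 33 = (3/10)*(-16) + 33 = -24/5 + 33 = 141/5 ≈ 28.200)
c = -24996/5 (c = -(141/5 + 4971) = -1*24996/5 = -24996/5 ≈ -4999.2)
1/(-1067 + c) = 1/(-1067 - 24996/5) = 1/(-30331/5) = -5/30331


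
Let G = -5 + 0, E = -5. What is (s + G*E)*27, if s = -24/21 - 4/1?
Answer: 3753/7 ≈ 536.14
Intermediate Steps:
G = -5
s = -36/7 (s = -24*1/21 - 4*1 = -8/7 - 4 = -36/7 ≈ -5.1429)
(s + G*E)*27 = (-36/7 - 5*(-5))*27 = (-36/7 + 25)*27 = (139/7)*27 = 3753/7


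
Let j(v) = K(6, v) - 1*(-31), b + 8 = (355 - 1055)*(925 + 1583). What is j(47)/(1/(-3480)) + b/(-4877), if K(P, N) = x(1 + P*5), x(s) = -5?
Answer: -439515352/4877 ≈ -90120.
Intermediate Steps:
K(P, N) = -5
b = -1755608 (b = -8 + (355 - 1055)*(925 + 1583) = -8 - 700*2508 = -8 - 1755600 = -1755608)
j(v) = 26 (j(v) = -5 - 1*(-31) = -5 + 31 = 26)
j(47)/(1/(-3480)) + b/(-4877) = 26/(1/(-3480)) - 1755608/(-4877) = 26/(-1/3480) - 1755608*(-1/4877) = 26*(-3480) + 1755608/4877 = -90480 + 1755608/4877 = -439515352/4877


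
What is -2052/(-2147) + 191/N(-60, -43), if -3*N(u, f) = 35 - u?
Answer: -54489/10735 ≈ -5.0758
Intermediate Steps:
N(u, f) = -35/3 + u/3 (N(u, f) = -(35 - u)/3 = -35/3 + u/3)
-2052/(-2147) + 191/N(-60, -43) = -2052/(-2147) + 191/(-35/3 + (⅓)*(-60)) = -2052*(-1/2147) + 191/(-35/3 - 20) = 108/113 + 191/(-95/3) = 108/113 + 191*(-3/95) = 108/113 - 573/95 = -54489/10735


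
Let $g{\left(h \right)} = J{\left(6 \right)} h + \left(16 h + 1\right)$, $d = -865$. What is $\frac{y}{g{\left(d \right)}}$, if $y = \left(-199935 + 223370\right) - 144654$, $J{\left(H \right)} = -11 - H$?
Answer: $- \frac{121219}{866} \approx -139.98$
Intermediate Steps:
$y = -121219$ ($y = 23435 - 144654 = -121219$)
$g{\left(h \right)} = 1 - h$ ($g{\left(h \right)} = \left(-11 - 6\right) h + \left(16 h + 1\right) = \left(-11 - 6\right) h + \left(1 + 16 h\right) = - 17 h + \left(1 + 16 h\right) = 1 - h$)
$\frac{y}{g{\left(d \right)}} = - \frac{121219}{1 - -865} = - \frac{121219}{1 + 865} = - \frac{121219}{866}$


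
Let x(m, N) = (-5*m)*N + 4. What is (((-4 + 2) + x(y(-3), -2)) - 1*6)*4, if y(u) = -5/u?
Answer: 152/3 ≈ 50.667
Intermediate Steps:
x(m, N) = 4 - 5*N*m (x(m, N) = -5*N*m + 4 = 4 - 5*N*m)
(((-4 + 2) + x(y(-3), -2)) - 1*6)*4 = (((-4 + 2) + (4 - 5*(-2)*(-5/(-3)))) - 1*6)*4 = ((-2 + (4 - 5*(-2)*(-5*(-1/3)))) - 6)*4 = ((-2 + (4 - 5*(-2)*5/3)) - 6)*4 = ((-2 + (4 + 50/3)) - 6)*4 = ((-2 + 62/3) - 6)*4 = (56/3 - 6)*4 = (38/3)*4 = 152/3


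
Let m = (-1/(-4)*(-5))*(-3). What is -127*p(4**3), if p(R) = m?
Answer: -1905/4 ≈ -476.25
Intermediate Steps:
m = 15/4 (m = (-1*(-1/4)*(-5))*(-3) = ((1/4)*(-5))*(-3) = -5/4*(-3) = 15/4 ≈ 3.7500)
p(R) = 15/4
-127*p(4**3) = -127*15/4 = -1905/4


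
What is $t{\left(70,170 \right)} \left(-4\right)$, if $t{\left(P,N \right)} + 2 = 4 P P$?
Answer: $-78392$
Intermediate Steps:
$t{\left(P,N \right)} = -2 + 4 P^{2}$ ($t{\left(P,N \right)} = -2 + 4 P P = -2 + 4 P^{2}$)
$t{\left(70,170 \right)} \left(-4\right) = \left(-2 + 4 \cdot 70^{2}\right) \left(-4\right) = \left(-2 + 4 \cdot 4900\right) \left(-4\right) = \left(-2 + 19600\right) \left(-4\right) = 19598 \left(-4\right) = -78392$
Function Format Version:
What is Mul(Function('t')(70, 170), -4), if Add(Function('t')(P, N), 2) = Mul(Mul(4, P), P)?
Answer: -78392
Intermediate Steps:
Function('t')(P, N) = Add(-2, Mul(4, Pow(P, 2))) (Function('t')(P, N) = Add(-2, Mul(Mul(4, P), P)) = Add(-2, Mul(4, Pow(P, 2))))
Mul(Function('t')(70, 170), -4) = Mul(Add(-2, Mul(4, Pow(70, 2))), -4) = Mul(Add(-2, Mul(4, 4900)), -4) = Mul(Add(-2, 19600), -4) = Mul(19598, -4) = -78392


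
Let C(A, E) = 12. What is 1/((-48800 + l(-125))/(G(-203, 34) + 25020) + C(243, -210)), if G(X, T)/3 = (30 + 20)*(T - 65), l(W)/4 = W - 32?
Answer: 3395/32502 ≈ 0.10446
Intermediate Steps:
l(W) = -128 + 4*W (l(W) = 4*(W - 32) = 4*(-32 + W) = -128 + 4*W)
G(X, T) = -9750 + 150*T (G(X, T) = 3*((30 + 20)*(T - 65)) = 3*(50*(-65 + T)) = 3*(-3250 + 50*T) = -9750 + 150*T)
1/((-48800 + l(-125))/(G(-203, 34) + 25020) + C(243, -210)) = 1/((-48800 + (-128 + 4*(-125)))/((-9750 + 150*34) + 25020) + 12) = 1/((-48800 + (-128 - 500))/((-9750 + 5100) + 25020) + 12) = 1/((-48800 - 628)/(-4650 + 25020) + 12) = 1/(-49428/20370 + 12) = 1/(-49428*1/20370 + 12) = 1/(-8238/3395 + 12) = 1/(32502/3395) = 3395/32502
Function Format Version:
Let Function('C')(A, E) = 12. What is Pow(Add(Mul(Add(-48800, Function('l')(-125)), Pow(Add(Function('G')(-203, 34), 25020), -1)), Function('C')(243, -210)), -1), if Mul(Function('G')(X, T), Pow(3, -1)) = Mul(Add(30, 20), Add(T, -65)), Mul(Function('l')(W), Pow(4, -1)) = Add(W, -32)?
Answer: Rational(3395, 32502) ≈ 0.10446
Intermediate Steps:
Function('l')(W) = Add(-128, Mul(4, W)) (Function('l')(W) = Mul(4, Add(W, -32)) = Mul(4, Add(-32, W)) = Add(-128, Mul(4, W)))
Function('G')(X, T) = Add(-9750, Mul(150, T)) (Function('G')(X, T) = Mul(3, Mul(Add(30, 20), Add(T, -65))) = Mul(3, Mul(50, Add(-65, T))) = Mul(3, Add(-3250, Mul(50, T))) = Add(-9750, Mul(150, T)))
Pow(Add(Mul(Add(-48800, Function('l')(-125)), Pow(Add(Function('G')(-203, 34), 25020), -1)), Function('C')(243, -210)), -1) = Pow(Add(Mul(Add(-48800, Add(-128, Mul(4, -125))), Pow(Add(Add(-9750, Mul(150, 34)), 25020), -1)), 12), -1) = Pow(Add(Mul(Add(-48800, Add(-128, -500)), Pow(Add(Add(-9750, 5100), 25020), -1)), 12), -1) = Pow(Add(Mul(Add(-48800, -628), Pow(Add(-4650, 25020), -1)), 12), -1) = Pow(Add(Mul(-49428, Pow(20370, -1)), 12), -1) = Pow(Add(Mul(-49428, Rational(1, 20370)), 12), -1) = Pow(Add(Rational(-8238, 3395), 12), -1) = Pow(Rational(32502, 3395), -1) = Rational(3395, 32502)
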